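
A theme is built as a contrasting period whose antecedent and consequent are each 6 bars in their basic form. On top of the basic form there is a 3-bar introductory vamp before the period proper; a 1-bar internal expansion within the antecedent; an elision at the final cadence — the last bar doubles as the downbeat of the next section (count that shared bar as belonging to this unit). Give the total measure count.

Basic contrasting period: 6 + 6 = 12 bars.
12 (basic form) + 3 (introduction) + 1 (internal expansion) = 16.
The elision shares a bar with the next section but does not change this unit's count.

16 measures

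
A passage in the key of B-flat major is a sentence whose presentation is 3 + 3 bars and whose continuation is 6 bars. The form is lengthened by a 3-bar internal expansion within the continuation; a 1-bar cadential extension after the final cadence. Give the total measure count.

16 measures

Basic sentence: 3 + 3 + 6 = 12 bars.
12 (basic form) + 3 (internal expansion) + 1 (cadential extension) = 16.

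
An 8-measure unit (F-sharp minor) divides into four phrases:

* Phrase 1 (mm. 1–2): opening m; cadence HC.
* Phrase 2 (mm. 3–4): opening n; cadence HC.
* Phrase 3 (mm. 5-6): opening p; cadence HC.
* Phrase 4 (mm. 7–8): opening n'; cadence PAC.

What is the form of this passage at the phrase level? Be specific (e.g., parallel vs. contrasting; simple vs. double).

contrasting double period

Four phrases in two halves: the first half (bars 1-4) ends with a half cadence, the second (mm. 5-8) with a perfect authentic cadence — a large antecedent–consequent pair, i.e. a double period.
Phrase 3 begins with different material from phrase 1, making it contrasting.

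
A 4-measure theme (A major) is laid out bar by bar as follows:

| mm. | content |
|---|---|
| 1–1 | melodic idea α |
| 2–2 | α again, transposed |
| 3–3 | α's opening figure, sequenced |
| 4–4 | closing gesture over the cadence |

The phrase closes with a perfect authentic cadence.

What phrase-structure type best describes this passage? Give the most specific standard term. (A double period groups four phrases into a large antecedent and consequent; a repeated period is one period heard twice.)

Basic idea (bar 1) + its repetition (measure 2) form the presentation; fragmentation and cadence (mm. 3-4) form the continuation — the 4-bar whole is a sentence.

sentence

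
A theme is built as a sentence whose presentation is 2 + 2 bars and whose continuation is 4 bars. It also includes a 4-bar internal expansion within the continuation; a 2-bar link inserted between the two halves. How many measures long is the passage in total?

14 measures

Basic sentence: 2 + 2 + 4 = 8 bars.
8 (basic form) + 4 (internal expansion) + 2 (link) = 14.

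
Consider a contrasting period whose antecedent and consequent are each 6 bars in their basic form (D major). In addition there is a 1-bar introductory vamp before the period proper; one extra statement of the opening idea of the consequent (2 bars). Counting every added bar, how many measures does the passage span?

Basic contrasting period: 6 + 6 = 12 bars.
12 (basic form) + 1 (introduction) + 2 (extra statement) = 15.

15 measures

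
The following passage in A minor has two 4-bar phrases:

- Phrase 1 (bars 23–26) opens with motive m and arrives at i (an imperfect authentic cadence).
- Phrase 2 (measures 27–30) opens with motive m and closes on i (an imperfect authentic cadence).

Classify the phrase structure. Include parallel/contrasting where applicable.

Both phrases have the same opening (m) and the same cadence (imperfect authentic cadence): the second is a restatement, not a consequent, so this is a repeated phrase rather than a period.

repeated phrase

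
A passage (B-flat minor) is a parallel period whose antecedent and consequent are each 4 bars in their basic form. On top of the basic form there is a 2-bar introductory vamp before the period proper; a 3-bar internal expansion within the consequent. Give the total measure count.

13 measures

Basic parallel period: 4 + 4 = 8 bars.
8 (basic form) + 2 (introduction) + 3 (internal expansion) = 13.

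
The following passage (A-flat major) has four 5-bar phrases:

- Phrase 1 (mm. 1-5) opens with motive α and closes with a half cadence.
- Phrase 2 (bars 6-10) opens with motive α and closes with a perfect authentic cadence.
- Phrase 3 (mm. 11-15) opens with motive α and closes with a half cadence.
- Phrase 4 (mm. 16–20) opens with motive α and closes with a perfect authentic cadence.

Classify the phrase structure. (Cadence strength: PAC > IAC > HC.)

repeated period

The cadence pattern HC–PAC–HC–PAC is weak–strong twice, and phrases 3–4 restate phrases 1–2: a period heard twice, not a double period (which would end weakly at phrase 2).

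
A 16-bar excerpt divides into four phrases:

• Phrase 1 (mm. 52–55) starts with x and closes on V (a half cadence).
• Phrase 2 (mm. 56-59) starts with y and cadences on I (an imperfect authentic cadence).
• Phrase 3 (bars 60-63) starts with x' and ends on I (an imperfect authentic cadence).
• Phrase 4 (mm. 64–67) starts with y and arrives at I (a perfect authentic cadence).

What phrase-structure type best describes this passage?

Four phrases in two halves: the first half (mm. 52-59) ends with an imperfect authentic cadence, the second (measures 60–67) with a perfect authentic cadence — a large antecedent–consequent pair, i.e. a double period.
Phrase 3 begins with the same material as phrase 1, making it parallel.

parallel double period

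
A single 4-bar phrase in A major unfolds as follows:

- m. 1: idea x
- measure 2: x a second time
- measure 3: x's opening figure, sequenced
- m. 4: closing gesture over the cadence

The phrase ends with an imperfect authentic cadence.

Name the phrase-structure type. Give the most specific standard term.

sentence

Basic idea (measure 1) + its repetition (bar 2) form the presentation; fragmentation and cadence (measures 3–4) form the continuation — the 4-bar whole is a sentence.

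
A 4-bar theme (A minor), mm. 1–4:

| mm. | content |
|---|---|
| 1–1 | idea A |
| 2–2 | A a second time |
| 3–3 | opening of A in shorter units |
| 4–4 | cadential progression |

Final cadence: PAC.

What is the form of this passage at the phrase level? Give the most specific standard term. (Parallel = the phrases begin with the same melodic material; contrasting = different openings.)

Basic idea (measure 1) + its repetition (m. 2) form the presentation; fragmentation and cadence (measures 3-4) form the continuation — the 4-bar whole is a sentence.

sentence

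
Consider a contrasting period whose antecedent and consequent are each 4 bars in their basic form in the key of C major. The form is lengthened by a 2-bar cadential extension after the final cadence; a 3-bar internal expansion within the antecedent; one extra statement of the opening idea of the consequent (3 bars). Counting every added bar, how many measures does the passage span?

Basic contrasting period: 4 + 4 = 8 bars.
8 (basic form) + 2 (cadential extension) + 3 (internal expansion) + 3 (extra statement) = 16.

16 measures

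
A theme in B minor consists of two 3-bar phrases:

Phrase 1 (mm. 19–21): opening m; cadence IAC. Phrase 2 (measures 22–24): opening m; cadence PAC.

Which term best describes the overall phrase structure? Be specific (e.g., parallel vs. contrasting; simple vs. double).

Phrase 1 ends with an imperfect authentic cadence (weaker) and phrase 2 with a perfect authentic cadence (stronger): antecedent + consequent = a period.
The two phrases open with the same material (m / m), so the period is parallel.

parallel period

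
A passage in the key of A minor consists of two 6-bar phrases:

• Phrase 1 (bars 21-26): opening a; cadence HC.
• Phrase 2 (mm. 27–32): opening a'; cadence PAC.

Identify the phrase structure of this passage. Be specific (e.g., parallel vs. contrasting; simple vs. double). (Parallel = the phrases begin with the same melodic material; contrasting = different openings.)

parallel period

Phrase 1 ends with a half cadence (weaker) and phrase 2 with a perfect authentic cadence (stronger): antecedent + consequent = a period.
The two phrases open with the same material (a / a'), so the period is parallel.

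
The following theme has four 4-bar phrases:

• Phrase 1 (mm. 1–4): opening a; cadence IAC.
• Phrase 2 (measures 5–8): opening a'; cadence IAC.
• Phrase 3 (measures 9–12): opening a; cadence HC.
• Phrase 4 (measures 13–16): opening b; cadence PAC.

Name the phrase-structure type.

parallel double period

Four phrases in two halves: the first half (mm. 1-8) ends with an imperfect authentic cadence, the second (measures 9–16) with a perfect authentic cadence — a large antecedent–consequent pair, i.e. a double period.
Phrase 3 begins with the same material as phrase 1, making it parallel.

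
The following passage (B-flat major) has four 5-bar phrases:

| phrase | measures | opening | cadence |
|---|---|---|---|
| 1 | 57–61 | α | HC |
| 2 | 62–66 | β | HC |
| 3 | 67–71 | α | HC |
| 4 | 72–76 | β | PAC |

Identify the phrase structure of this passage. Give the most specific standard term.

Four phrases in two halves: the first half (mm. 57-66) ends with a half cadence, the second (mm. 67-76) with a perfect authentic cadence — a large antecedent–consequent pair, i.e. a double period.
Phrase 3 begins with the same material as phrase 1, making it parallel.

parallel double period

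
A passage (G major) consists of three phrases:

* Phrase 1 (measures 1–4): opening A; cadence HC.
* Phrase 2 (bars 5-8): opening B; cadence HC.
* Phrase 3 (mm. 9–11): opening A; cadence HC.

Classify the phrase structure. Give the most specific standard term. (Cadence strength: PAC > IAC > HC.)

phrase group

The final phrase closes with a half cadence, which is not stronger than the preceding half cadence; the 3 phrases lack an overall antecedent–consequent design and so form a phrase group.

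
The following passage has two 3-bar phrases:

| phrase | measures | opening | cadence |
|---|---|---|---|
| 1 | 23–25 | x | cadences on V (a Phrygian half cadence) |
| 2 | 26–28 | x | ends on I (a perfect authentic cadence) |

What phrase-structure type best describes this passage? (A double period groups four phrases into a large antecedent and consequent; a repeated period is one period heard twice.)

Phrase 1 ends with a Phrygian half cadence (weaker) and phrase 2 with a perfect authentic cadence (stronger): antecedent + consequent = a period.
The two phrases open with the same material (x / x), so the period is parallel.

parallel period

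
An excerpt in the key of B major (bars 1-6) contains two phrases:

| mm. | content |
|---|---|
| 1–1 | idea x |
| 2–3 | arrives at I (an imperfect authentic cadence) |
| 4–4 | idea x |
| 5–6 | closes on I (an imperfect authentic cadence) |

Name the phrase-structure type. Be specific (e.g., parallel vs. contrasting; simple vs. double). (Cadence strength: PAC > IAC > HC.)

Both phrases have the same opening (x) and the same cadence (imperfect authentic cadence): the second is a restatement, not a consequent, so this is a repeated phrase rather than a period.

repeated phrase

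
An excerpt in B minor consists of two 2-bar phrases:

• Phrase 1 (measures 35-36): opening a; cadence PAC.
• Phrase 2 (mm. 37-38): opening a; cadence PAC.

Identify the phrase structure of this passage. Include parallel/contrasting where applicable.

repeated phrase

Both phrases have the same opening (a) and the same cadence (perfect authentic cadence): the second is a restatement, not a consequent, so this is a repeated phrase rather than a period.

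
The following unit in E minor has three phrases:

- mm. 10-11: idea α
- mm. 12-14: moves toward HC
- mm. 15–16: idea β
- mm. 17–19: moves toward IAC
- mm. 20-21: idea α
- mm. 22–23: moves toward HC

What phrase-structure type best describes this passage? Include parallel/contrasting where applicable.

The final phrase closes with a half cadence, which is not stronger than the preceding imperfect authentic cadence; the 3 phrases lack an overall antecedent–consequent design and so form a phrase group.

phrase group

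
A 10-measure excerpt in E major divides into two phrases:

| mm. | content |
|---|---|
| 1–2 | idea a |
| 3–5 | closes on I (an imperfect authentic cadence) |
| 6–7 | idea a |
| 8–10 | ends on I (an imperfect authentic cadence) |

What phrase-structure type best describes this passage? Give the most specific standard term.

Both phrases have the same opening (a) and the same cadence (imperfect authentic cadence): the second is a restatement, not a consequent, so this is a repeated phrase rather than a period.

repeated phrase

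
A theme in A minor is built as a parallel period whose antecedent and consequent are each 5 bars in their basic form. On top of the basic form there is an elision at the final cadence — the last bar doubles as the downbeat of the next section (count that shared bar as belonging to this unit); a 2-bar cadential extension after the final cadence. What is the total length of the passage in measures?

Basic parallel period: 5 + 5 = 10 bars.
10 (basic form) + 2 (cadential extension) = 12.
The elision shares a bar with the next section but does not change this unit's count.

12 measures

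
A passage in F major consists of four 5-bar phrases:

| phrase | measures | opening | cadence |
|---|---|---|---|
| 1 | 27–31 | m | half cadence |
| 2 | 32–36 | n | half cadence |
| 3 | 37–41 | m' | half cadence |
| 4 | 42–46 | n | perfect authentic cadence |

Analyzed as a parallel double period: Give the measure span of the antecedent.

In a double period the four phrases pair into a large antecedent (phrases 1–2, ending half cadence) and a large consequent (phrases 3–4, ending perfect authentic cadence). The antecedent spans mm. 27–36.

measures 27–36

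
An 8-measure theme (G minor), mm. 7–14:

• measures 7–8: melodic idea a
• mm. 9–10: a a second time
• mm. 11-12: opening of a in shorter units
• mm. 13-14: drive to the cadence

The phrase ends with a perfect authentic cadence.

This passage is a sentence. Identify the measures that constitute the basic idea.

measures 7–8

The presentation of a sentence is the basic idea (bars 7-8) plus its repetition (mm. 9–10); the basic idea is therefore mm. 7-8.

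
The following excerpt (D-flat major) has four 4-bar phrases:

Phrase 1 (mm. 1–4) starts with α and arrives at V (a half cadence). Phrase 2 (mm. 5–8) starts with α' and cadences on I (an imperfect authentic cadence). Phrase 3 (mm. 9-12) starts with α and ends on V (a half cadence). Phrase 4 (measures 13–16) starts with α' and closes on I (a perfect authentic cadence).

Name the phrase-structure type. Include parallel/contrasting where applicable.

Four phrases in two halves: the first half (mm. 1-8) ends with an imperfect authentic cadence, the second (bars 9-16) with a perfect authentic cadence — a large antecedent–consequent pair, i.e. a double period.
Phrase 3 begins with the same material as phrase 1, making it parallel.

parallel double period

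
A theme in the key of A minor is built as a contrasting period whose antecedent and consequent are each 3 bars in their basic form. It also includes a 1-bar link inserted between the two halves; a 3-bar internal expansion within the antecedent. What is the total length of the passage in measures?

Basic contrasting period: 3 + 3 = 6 bars.
6 (basic form) + 1 (link) + 3 (internal expansion) = 10.

10 measures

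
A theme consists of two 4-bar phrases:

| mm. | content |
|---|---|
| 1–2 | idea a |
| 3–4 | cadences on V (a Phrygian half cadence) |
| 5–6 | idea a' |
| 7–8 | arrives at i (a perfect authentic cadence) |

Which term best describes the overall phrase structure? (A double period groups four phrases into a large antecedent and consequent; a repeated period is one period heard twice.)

Phrase 1 ends with a Phrygian half cadence (weaker) and phrase 2 with a perfect authentic cadence (stronger): antecedent + consequent = a period.
The two phrases open with the same material (a / a'), so the period is parallel.

parallel period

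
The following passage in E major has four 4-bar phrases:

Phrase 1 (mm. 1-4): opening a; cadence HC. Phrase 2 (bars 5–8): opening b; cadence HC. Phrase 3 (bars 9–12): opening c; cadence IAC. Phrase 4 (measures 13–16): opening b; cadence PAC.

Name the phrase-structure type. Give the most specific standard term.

contrasting double period

Four phrases in two halves: the first half (measures 1-8) ends with a half cadence, the second (mm. 9–16) with a perfect authentic cadence — a large antecedent–consequent pair, i.e. a double period.
Phrase 3 begins with different material from phrase 1, making it contrasting.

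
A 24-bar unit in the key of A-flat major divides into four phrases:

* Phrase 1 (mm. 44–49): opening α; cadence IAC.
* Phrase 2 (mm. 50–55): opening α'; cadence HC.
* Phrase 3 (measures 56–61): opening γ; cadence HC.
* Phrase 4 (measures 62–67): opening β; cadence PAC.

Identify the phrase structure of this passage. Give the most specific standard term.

Four phrases in two halves: the first half (bars 44–55) ends with a half cadence, the second (measures 56–67) with a perfect authentic cadence — a large antecedent–consequent pair, i.e. a double period.
Phrase 3 begins with different material from phrase 1, making it contrasting.

contrasting double period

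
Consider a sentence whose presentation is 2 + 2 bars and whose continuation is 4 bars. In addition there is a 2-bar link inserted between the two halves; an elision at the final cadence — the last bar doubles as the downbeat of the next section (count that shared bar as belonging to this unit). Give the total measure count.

10 measures

Basic sentence: 2 + 2 + 4 = 8 bars.
8 (basic form) + 2 (link) = 10.
The elision shares a bar with the next section but does not change this unit's count.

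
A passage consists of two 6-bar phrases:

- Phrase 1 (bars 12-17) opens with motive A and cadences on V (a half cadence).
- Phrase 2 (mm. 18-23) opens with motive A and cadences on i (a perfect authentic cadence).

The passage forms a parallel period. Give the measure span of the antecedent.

The phrase ending with the weaker cadence (half cadence) is the antecedent; the one ending more conclusively (perfect authentic cadence) is the consequent. The antecedent is measures 12–17.

measures 12–17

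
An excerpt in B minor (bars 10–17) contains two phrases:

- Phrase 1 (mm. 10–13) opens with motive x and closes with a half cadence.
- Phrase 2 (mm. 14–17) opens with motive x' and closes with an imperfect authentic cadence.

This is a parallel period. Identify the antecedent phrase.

The phrase ending with the weaker cadence (half cadence) is the antecedent; the one ending more conclusively (imperfect authentic cadence) is the consequent. The antecedent is phrase 1.

phrase 1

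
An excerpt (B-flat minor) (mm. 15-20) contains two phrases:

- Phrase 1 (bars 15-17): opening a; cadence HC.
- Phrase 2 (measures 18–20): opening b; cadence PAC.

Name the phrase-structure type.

contrasting period

Phrase 1 ends with a half cadence (weaker) and phrase 2 with a perfect authentic cadence (stronger): antecedent + consequent = a period.
The two phrases open with different material (a / b), so the period is contrasting.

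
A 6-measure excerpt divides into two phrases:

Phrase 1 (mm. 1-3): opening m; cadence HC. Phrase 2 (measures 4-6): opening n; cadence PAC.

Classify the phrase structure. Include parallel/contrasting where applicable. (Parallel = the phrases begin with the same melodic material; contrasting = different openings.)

Phrase 1 ends with a half cadence (weaker) and phrase 2 with a perfect authentic cadence (stronger): antecedent + consequent = a period.
The two phrases open with different material (m / n), so the period is contrasting.

contrasting period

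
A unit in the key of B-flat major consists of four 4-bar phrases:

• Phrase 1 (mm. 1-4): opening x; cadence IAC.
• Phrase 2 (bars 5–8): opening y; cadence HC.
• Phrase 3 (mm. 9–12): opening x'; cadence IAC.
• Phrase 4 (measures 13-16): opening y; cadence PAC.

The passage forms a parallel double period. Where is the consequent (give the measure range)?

In a double period the four phrases pair into a large antecedent (phrases 1–2, ending half cadence) and a large consequent (phrases 3–4, ending perfect authentic cadence). The consequent spans mm. 9–16.

measures 9–16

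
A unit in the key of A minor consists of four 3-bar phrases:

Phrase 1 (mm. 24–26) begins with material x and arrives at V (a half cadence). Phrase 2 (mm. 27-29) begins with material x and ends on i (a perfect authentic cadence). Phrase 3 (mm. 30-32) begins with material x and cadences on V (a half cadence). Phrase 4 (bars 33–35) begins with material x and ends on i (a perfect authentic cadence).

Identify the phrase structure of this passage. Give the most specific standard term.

repeated period

The cadence pattern HC–PAC–HC–PAC is weak–strong twice, and phrases 3–4 restate phrases 1–2: a period heard twice, not a double period (which would end weakly at phrase 2).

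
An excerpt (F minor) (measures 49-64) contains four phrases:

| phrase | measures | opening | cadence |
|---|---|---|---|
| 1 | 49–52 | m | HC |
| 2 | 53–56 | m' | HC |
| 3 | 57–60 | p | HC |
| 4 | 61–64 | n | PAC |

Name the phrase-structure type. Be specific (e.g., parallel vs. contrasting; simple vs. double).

contrasting double period

Four phrases in two halves: the first half (mm. 49–56) ends with a half cadence, the second (mm. 57-64) with a perfect authentic cadence — a large antecedent–consequent pair, i.e. a double period.
Phrase 3 begins with different material from phrase 1, making it contrasting.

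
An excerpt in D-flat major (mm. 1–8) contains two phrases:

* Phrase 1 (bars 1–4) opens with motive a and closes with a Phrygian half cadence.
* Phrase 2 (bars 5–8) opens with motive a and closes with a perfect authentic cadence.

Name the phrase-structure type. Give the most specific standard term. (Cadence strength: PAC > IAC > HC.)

Phrase 1 ends with a Phrygian half cadence (weaker) and phrase 2 with a perfect authentic cadence (stronger): antecedent + consequent = a period.
The two phrases open with the same material (a / a), so the period is parallel.

parallel period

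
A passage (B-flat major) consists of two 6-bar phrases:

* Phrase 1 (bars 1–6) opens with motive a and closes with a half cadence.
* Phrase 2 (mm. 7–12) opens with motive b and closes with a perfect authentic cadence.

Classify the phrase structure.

Phrase 1 ends with a half cadence (weaker) and phrase 2 with a perfect authentic cadence (stronger): antecedent + consequent = a period.
The two phrases open with different material (a / b), so the period is contrasting.

contrasting period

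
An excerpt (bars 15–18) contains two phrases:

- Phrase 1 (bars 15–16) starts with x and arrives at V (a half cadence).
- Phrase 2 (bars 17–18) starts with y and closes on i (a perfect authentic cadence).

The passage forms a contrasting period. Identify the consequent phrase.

phrase 2

The phrase ending with the weaker cadence (half cadence) is the antecedent; the one ending more conclusively (perfect authentic cadence) is the consequent. The consequent is phrase 2.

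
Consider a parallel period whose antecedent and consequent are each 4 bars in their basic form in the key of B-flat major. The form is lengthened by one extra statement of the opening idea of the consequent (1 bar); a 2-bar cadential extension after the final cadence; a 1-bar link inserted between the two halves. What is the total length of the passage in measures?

Basic parallel period: 4 + 4 = 8 bars.
8 (basic form) + 1 (extra statement) + 2 (cadential extension) + 1 (link) = 12.

12 measures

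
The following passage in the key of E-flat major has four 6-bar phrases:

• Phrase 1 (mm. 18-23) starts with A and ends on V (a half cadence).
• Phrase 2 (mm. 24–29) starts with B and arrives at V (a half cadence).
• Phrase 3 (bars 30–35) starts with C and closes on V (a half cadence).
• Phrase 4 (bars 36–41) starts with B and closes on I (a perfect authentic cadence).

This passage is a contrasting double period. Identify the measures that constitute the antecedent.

measures 18–29

In a double period the four phrases pair into a large antecedent (phrases 1–2, ending half cadence) and a large consequent (phrases 3–4, ending perfect authentic cadence). The antecedent spans mm. 18–29.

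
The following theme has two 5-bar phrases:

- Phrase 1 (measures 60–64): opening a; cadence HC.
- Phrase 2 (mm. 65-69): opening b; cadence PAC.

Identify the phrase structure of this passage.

contrasting period

Phrase 1 ends with a half cadence (weaker) and phrase 2 with a perfect authentic cadence (stronger): antecedent + consequent = a period.
The two phrases open with different material (a / b), so the period is contrasting.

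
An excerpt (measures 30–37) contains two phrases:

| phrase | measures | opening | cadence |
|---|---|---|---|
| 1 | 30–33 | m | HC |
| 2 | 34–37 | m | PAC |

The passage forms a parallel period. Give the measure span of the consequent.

measures 34–37

The phrase ending with the weaker cadence (half cadence) is the antecedent; the one ending more conclusively (perfect authentic cadence) is the consequent. The consequent is measures 34–37.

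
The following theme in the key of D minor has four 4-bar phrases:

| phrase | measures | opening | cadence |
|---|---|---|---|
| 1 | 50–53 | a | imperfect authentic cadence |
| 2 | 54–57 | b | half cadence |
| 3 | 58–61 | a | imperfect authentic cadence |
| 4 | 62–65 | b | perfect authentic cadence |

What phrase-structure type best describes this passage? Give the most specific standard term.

parallel double period

Four phrases in two halves: the first half (mm. 50–57) ends with a half cadence, the second (mm. 58-65) with a perfect authentic cadence — a large antecedent–consequent pair, i.e. a double period.
Phrase 3 begins with the same material as phrase 1, making it parallel.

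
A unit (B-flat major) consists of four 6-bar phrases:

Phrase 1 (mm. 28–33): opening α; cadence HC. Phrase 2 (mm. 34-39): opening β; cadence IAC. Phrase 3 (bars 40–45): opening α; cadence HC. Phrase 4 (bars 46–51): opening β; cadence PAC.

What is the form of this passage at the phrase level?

parallel double period

Four phrases in two halves: the first half (bars 28–39) ends with an imperfect authentic cadence, the second (bars 40-51) with a perfect authentic cadence — a large antecedent–consequent pair, i.e. a double period.
Phrase 3 begins with the same material as phrase 1, making it parallel.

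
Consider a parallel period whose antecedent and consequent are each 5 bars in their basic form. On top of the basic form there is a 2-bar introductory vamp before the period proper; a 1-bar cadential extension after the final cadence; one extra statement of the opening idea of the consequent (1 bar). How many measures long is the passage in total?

14 measures

Basic parallel period: 5 + 5 = 10 bars.
10 (basic form) + 2 (introduction) + 1 (cadential extension) + 1 (extra statement) = 14.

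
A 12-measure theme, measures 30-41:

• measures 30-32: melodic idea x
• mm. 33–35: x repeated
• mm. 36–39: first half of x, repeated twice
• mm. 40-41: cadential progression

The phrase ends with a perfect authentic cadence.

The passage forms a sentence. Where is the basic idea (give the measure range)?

measures 30–32

The presentation of a sentence is the basic idea (mm. 30-32) plus its repetition (mm. 33-35); the basic idea is therefore mm. 30-32.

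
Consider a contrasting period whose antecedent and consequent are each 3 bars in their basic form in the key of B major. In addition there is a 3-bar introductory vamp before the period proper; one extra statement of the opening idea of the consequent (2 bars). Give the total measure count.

Basic contrasting period: 3 + 3 = 6 bars.
6 (basic form) + 3 (introduction) + 2 (extra statement) = 11.

11 measures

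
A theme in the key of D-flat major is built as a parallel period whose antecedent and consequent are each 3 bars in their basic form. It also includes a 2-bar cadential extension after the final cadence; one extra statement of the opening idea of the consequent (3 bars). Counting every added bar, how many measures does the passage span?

11 measures

Basic parallel period: 3 + 3 = 6 bars.
6 (basic form) + 2 (cadential extension) + 3 (extra statement) = 11.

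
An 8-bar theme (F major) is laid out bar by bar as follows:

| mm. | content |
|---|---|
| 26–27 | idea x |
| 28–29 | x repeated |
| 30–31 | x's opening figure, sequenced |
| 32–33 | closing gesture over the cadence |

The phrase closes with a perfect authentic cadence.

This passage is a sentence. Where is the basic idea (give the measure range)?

measures 26–27

The presentation of a sentence is the basic idea (mm. 26–27) plus its repetition (bars 28-29); the basic idea is therefore mm. 26–27.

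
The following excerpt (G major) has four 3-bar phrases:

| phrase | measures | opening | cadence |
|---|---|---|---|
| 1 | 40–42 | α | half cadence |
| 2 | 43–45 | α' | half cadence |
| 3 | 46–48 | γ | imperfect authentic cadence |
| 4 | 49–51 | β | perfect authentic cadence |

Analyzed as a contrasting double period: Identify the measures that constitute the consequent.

In a double period the four phrases pair into a large antecedent (phrases 1–2, ending half cadence) and a large consequent (phrases 3–4, ending perfect authentic cadence). The consequent spans mm. 46–51.

measures 46–51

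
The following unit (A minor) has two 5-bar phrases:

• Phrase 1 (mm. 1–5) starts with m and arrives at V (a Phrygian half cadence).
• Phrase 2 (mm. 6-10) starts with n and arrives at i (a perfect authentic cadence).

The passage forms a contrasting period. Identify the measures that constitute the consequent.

measures 6–10

The antecedent is the phrase ending with the weaker cadence (Phrygian half cadence, phrase 1) and the consequent the one ending more conclusively (perfect authentic cadence, phrase 2); the consequent is measures 6–10.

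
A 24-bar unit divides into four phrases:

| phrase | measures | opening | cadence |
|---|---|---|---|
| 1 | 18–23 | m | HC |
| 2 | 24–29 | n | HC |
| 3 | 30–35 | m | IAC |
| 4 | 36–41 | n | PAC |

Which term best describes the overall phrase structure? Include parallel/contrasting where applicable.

parallel double period

Four phrases in two halves: the first half (bars 18–29) ends with a half cadence, the second (mm. 30-41) with a perfect authentic cadence — a large antecedent–consequent pair, i.e. a double period.
Phrase 3 begins with the same material as phrase 1, making it parallel.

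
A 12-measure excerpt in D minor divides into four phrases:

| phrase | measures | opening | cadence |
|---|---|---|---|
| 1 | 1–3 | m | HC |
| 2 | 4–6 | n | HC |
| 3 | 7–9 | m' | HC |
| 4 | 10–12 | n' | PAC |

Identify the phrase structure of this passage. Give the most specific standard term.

Four phrases in two halves: the first half (bars 1–6) ends with a half cadence, the second (measures 7-12) with a perfect authentic cadence — a large antecedent–consequent pair, i.e. a double period.
Phrase 3 begins with the same material as phrase 1, making it parallel.

parallel double period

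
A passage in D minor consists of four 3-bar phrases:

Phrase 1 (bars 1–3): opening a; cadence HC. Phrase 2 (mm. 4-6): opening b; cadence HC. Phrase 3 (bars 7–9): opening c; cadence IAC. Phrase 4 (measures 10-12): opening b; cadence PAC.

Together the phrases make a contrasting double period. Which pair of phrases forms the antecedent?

phrases 1 and 2

In a double period the first pair of phrases (ending half cadence) is the large antecedent and the second pair (ending perfect authentic cadence) is the large consequent; the antecedent is phrases 1 and 2.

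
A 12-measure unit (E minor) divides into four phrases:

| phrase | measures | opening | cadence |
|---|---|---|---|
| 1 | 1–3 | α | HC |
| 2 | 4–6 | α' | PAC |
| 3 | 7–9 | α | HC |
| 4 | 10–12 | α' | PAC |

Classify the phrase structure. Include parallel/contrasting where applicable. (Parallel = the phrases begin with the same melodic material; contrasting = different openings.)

repeated period

The cadence pattern HC–PAC–HC–PAC is weak–strong twice, and phrases 3–4 restate phrases 1–2: a period heard twice, not a double period (which would end weakly at phrase 2).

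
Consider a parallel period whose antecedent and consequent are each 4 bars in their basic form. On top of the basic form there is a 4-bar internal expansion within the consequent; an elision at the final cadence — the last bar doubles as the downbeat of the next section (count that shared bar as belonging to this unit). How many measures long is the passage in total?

Basic parallel period: 4 + 4 = 8 bars.
8 (basic form) + 4 (internal expansion) = 12.
The elision shares a bar with the next section but does not change this unit's count.

12 measures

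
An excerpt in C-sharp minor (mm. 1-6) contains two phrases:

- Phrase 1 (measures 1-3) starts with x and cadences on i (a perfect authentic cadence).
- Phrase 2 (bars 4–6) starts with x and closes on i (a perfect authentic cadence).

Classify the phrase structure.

repeated phrase

Both phrases have the same opening (x) and the same cadence (perfect authentic cadence): the second is a restatement, not a consequent, so this is a repeated phrase rather than a period.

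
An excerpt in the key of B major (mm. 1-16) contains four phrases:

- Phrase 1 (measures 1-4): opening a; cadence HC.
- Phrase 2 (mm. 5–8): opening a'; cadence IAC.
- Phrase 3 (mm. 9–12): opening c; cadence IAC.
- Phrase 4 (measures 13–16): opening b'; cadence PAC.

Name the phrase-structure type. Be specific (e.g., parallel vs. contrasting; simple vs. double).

Four phrases in two halves: the first half (mm. 1-8) ends with an imperfect authentic cadence, the second (bars 9-16) with a perfect authentic cadence — a large antecedent–consequent pair, i.e. a double period.
Phrase 3 begins with different material from phrase 1, making it contrasting.

contrasting double period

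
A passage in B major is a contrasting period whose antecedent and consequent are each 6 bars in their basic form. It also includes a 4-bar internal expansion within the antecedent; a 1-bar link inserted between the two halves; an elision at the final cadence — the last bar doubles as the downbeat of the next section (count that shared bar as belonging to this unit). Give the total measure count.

Basic contrasting period: 6 + 6 = 12 bars.
12 (basic form) + 4 (internal expansion) + 1 (link) = 17.
The elision shares a bar with the next section but does not change this unit's count.

17 measures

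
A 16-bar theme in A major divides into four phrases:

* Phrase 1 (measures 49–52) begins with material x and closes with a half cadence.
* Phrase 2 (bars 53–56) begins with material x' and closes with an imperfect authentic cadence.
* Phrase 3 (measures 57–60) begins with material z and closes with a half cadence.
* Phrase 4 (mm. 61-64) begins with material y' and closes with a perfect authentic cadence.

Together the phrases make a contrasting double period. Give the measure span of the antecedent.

In a double period the first pair of phrases (ending imperfect authentic cadence) is the large antecedent and the second pair (ending perfect authentic cadence) is the large consequent; the antecedent is measures 49–56.

measures 49–56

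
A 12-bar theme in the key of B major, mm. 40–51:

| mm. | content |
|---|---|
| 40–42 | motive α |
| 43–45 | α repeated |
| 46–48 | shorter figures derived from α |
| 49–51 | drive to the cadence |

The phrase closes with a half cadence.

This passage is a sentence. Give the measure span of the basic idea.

measures 40–42

The presentation of a sentence is the basic idea (mm. 40-42) plus its repetition (bars 43–45); the basic idea is therefore mm. 40–42.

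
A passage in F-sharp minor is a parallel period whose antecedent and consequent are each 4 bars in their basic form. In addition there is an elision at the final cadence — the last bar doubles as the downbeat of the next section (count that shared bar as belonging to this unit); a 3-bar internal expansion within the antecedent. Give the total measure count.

11 measures

Basic parallel period: 4 + 4 = 8 bars.
8 (basic form) + 3 (internal expansion) = 11.
The elision shares a bar with the next section but does not change this unit's count.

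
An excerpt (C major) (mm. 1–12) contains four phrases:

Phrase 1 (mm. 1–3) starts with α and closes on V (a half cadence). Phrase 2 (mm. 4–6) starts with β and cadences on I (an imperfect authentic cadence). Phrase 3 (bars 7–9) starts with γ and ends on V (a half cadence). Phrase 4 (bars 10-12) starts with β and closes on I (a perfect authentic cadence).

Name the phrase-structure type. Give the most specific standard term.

contrasting double period

Four phrases in two halves: the first half (bars 1-6) ends with an imperfect authentic cadence, the second (mm. 7–12) with a perfect authentic cadence — a large antecedent–consequent pair, i.e. a double period.
Phrase 3 begins with different material from phrase 1, making it contrasting.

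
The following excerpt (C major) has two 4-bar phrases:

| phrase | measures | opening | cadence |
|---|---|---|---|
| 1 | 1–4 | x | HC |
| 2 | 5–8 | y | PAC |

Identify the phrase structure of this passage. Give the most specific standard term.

contrasting period

Phrase 1 ends with a half cadence (weaker) and phrase 2 with a perfect authentic cadence (stronger): antecedent + consequent = a period.
The two phrases open with different material (x / y), so the period is contrasting.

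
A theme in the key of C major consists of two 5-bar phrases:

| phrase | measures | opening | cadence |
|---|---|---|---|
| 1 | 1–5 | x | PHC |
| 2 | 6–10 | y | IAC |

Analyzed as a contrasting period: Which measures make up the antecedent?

The antecedent is the phrase ending with the weaker cadence (Phrygian half cadence, phrase 1) and the consequent the one ending more conclusively (imperfect authentic cadence, phrase 2); the antecedent is mm. 1–5.

measures 1–5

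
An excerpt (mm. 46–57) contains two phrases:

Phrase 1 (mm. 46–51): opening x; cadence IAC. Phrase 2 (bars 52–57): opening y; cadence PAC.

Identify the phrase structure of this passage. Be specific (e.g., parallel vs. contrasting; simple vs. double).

contrasting period

Phrase 1 ends with an imperfect authentic cadence (weaker) and phrase 2 with a perfect authentic cadence (stronger): antecedent + consequent = a period.
The two phrases open with different material (x / y), so the period is contrasting.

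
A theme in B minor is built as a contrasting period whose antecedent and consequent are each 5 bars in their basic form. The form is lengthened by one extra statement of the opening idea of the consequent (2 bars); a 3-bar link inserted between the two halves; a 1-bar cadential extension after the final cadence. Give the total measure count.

16 measures

Basic contrasting period: 5 + 5 = 10 bars.
10 (basic form) + 2 (extra statement) + 3 (link) + 1 (cadential extension) = 16.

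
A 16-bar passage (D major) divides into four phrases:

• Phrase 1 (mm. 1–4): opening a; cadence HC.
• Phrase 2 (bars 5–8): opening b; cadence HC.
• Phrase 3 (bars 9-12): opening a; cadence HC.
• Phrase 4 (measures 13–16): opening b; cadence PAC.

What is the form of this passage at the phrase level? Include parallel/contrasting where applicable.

Four phrases in two halves: the first half (mm. 1-8) ends with a half cadence, the second (measures 9–16) with a perfect authentic cadence — a large antecedent–consequent pair, i.e. a double period.
Phrase 3 begins with the same material as phrase 1, making it parallel.

parallel double period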